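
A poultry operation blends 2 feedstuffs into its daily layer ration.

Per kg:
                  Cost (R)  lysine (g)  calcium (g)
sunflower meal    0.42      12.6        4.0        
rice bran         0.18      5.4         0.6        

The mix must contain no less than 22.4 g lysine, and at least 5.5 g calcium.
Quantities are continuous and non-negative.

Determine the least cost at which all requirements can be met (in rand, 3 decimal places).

Let x1 = kg of sunflower meal, x2 = kg of rice bran.
Minimise 0.42x1 + 0.18x2 with:
  12.6x1 + 5.4x2 ≥ 22.4   (lysine)
  4x1 + 0.6x2 ≥ 5.5   (calcium)
  x1, x2 ≥ 0.
Both inputs are positive at the optimum. Binding constraints: lysine and calcium.
That vertex is x1 = 1.158, x2 = 1.446.
Total cost: 0.42·1.158 + 0.18·1.446 = 0.74664.

R0.747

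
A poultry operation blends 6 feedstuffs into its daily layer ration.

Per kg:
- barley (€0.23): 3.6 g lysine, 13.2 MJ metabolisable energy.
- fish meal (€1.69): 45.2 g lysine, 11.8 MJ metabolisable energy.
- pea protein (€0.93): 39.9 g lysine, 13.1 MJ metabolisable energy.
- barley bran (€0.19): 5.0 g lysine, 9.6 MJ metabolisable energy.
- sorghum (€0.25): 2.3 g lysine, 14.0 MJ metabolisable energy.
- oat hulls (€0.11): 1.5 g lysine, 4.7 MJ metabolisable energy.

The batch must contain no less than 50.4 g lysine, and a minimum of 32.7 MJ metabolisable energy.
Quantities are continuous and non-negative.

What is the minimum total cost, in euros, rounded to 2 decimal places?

€1.32

This is a linear program. Let x1 = kg of barley, x2 = kg of fish meal, x3 = kg of pea protein, x4 = kg of barley bran, x5 = kg of sorghum, x6 = kg of oat hulls.
Minimize 0.23x1 + 1.69x2 + 0.93x3 + 0.19x4 + 0.25x5 + 0.11x6 with:
  3.6x1 + 45.2x2 + 39.9x3 + 5x4 + 2.3x5 + 1.5x6 ≥ 50.4   (lysine)
  13.2x1 + 11.8x2 + 13.1x3 + 9.6x4 + 14x5 + 4.7x6 ≥ 32.7   (metabolisable energy)
  x1, x2, x3, x4, x5, x6 ≥ 0.
The optimal basis is {pea protein, barley bran}; barley, fish meal, sorghum, oat hulls drop out. There the lysine and metabolisable energy constraints are tight.
Solving gives x3 = 1.009, x4 = 2.03.
Cost = 0.93·1.009 + 0.19·2.03 = 1.3241.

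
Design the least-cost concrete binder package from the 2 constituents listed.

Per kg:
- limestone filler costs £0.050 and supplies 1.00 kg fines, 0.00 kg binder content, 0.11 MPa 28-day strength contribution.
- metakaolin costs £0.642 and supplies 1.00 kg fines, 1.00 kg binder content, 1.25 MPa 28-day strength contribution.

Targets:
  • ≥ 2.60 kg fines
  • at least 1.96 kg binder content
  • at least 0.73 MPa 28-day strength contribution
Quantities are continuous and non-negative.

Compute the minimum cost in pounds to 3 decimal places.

£1.290

Let x1 = kg of limestone filler, x2 = kg of metakaolin.
Minimize 0.05x1 + 0.642x2 subject to:
  1x1 + 1x2 ≥ 2.6   (fines)
  1x2 ≥ 1.96   (binder content)
  0.11x1 + 1.25x2 ≥ 0.73   (28-day strength contribution)
  x1, x2 ≥ 0.
Both inputs are positive at the optimum. The fines and binder content requirements are met with equality.
Solving gives x1 = 0.64, x2 = 1.96.
Hence cost = 0.05·0.64 + 0.642·1.96 = £1.29032.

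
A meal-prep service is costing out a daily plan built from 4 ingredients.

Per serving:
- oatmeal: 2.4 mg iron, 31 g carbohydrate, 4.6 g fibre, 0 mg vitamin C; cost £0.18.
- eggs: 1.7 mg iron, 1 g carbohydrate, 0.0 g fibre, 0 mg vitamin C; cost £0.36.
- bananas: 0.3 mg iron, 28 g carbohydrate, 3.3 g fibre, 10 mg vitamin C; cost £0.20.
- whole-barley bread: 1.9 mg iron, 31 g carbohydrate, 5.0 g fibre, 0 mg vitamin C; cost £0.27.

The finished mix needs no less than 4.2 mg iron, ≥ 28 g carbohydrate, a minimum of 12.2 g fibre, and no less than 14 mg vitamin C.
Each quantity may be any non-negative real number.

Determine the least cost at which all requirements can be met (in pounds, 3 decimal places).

Let x1 = servings of oatmeal, x2 = servings of eggs, x3 = servings of bananas, x4 = servings of whole-barley bread.
Minimise 0.18x1 + 0.36x2 + 0.2x3 + 0.27x4 s.t.:
  2.4x1 + 1.7x2 + 0.3x3 + 1.9x4 ≥ 4.2   (iron)
  31x1 + 1x2 + 28x3 + 31x4 ≥ 28   (carbohydrate)
  4.6x1 + 3.3x3 + 5x4 ≥ 12.2   (fibre)
  10x3 ≥ 14   (vitamin C)
  x1, x2, x3, x4 ≥ 0.
The cheapest feasible vertex uses only oatmeal, bananas; eggs, whole-barley bread are not used. There the fibre and vitamin C constraints are tight.
Solving gives x1 = 1.648, x3 = 1.4.
Cost = 0.18·1.648 + 0.2·1.4 = 0.57664.

£0.577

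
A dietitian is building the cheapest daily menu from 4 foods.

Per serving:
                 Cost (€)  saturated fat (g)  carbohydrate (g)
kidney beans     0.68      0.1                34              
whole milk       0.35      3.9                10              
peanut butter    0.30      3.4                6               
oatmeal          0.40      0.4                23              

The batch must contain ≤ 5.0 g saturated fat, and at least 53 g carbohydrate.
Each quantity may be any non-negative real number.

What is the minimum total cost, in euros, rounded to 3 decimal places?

€0.922

Set it up as a linear program. Let x1 = servings of kidney beans, x2 = servings of whole milk, x3 = servings of peanut butter, x4 = servings of oatmeal.
Minimize 0.68x1 + 0.35x2 + 0.3x3 + 0.4x4 subject to:
  0.1x1 + 3.9x2 + 3.4x3 + 0.4x4 ≤ 5   (saturated fat)
  34x1 + 10x2 + 6x3 + 23x4 ≥ 53   (carbohydrate)
  x1, x2, x3, x4 ≥ 0.
The optimal basis is {oatmeal}; kidney beans, whole milk, peanut butter drop out. The carbohydrate requirement is met with equality.
So oatmeal = 2.304 servings.
Cost = 0.4·2.304 = 0.92160.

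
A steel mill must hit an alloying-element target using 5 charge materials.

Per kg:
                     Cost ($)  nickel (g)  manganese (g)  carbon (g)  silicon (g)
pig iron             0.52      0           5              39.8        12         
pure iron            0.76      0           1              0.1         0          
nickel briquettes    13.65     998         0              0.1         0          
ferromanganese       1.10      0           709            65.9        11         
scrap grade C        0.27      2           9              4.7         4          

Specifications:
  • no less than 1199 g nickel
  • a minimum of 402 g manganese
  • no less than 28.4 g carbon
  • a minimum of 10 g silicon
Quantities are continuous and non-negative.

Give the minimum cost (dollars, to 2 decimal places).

Let x1 = kg of pig iron, x2 = kg of pure iron, x3 = kg of nickel briquettes, x4 = kg of ferromanganese, x5 = kg of scrap grade C.
Minimize 0.52x1 + 0.76x2 + 13.65x3 + 1.1x4 + 0.27x5 with:
  998x3 + 2x5 ≥ 1199   (nickel)
  5x1 + 1x2 + 709x4 + 9x5 ≥ 402   (manganese)
  39.8x1 + 0.1x2 + 0.1x3 + 65.9x4 + 4.7x5 ≥ 28.4   (carbon)
  12x1 + 11x4 + 4x5 ≥ 10   (silicon)
  x1, x2, x3, x4, x5 ≥ 0.
The optimal basis is {pig iron, nickel briquettes, ferromanganese}; pure iron, scrap grade C drop out. Binding constraints: nickel, manganese, silicon.
So pig iron = 0.3156 kg, nickel briquettes = 1.201 kg, ferromanganese = 0.5648 kg.
Cost = 0.52·0.3156 + 13.65·1.201 + 1.1·0.5648 = 17.1790.

$17.18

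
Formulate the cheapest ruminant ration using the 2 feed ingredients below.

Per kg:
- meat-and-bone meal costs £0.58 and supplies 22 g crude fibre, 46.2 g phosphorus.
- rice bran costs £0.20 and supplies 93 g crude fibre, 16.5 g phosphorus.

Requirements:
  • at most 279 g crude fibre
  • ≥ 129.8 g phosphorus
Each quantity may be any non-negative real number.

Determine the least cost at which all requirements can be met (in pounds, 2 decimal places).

£1.61

Let x1 = kg of meat-and-bone meal, x2 = kg of rice bran.
Minimise 0.58x1 + 0.2x2 s.t.:
  22x1 + 93x2 ≤ 279   (crude fibre)
  46.2x1 + 16.5x2 ≥ 129.8   (phosphorus)
  x1, x2 ≥ 0.
Both inputs are positive at the optimum. There the crude fibre and phosphorus constraints are tight.
So meat-and-bone meal = 1.898 kg, rice bran = 2.551 kg.
Cost = 0.58·1.898 + 0.2·2.551 = 1.6110.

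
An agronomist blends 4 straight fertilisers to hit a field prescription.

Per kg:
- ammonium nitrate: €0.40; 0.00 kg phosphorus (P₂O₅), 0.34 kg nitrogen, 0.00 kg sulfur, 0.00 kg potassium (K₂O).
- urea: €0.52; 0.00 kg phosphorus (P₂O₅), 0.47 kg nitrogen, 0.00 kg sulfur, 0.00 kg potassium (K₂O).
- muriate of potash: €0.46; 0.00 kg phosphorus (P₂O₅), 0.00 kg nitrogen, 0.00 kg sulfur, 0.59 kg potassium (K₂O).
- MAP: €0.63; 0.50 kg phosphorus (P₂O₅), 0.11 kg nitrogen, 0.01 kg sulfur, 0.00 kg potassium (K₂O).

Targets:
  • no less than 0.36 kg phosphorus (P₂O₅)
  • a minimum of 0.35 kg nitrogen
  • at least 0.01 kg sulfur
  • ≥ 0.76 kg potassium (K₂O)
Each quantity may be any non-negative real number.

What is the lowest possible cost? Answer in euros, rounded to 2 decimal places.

€1.49

Set it up as a linear program. Let x1 = kg of ammonium nitrate, x2 = kg of urea, x3 = kg of muriate of potash, x4 = kg of MAP.
Minimise 0.4x1 + 0.52x2 + 0.46x3 + 0.63x4 s.t.:
  0.5x4 ≥ 0.36   (phosphorus (P₂O₅))
  0.34x1 + 0.47x2 + 0.11x4 ≥ 0.35   (nitrogen)
  0.01x4 ≥ 0.01   (sulfur)
  0.59x3 ≥ 0.76   (potassium (K₂O))
  x1, x2, x3, x4 ≥ 0.
The optimal basis is {urea, muriate of potash, MAP}; ammonium nitrate drops out. There the nitrogen, sulfur, potassium (K₂O) constraints are tight.
Solving gives x2 = 0.5106, x3 = 1.288, x4 = 1.
Objective = 0.52·0.5106 + 0.46·1.288 + 0.63·1 = 1.4880.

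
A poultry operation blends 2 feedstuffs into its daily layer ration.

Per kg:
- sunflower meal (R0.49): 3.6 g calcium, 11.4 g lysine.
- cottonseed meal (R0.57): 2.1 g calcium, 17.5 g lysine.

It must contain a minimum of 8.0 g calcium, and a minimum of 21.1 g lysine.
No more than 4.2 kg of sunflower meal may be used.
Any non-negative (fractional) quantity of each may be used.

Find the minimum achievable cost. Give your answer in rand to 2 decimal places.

Let x1 = kg of sunflower meal, x2 = kg of cottonseed meal.
Minimize 0.49x1 + 0.57x2 s.t.:
  3.6x1 + 2.1x2 ≥ 8   (calcium)
  11.4x1 + 17.5x2 ≥ 21.1   (lysine)
  x1 ≤ 4.2
  x1, x2 ≥ 0.
At the optimum only sunflower meal is positive (cottonseed meal = 0). Binding constraint: calcium.
That vertex is x1 = 2.222.
Cost = 0.49·2.222 = 1.0888.

R1.09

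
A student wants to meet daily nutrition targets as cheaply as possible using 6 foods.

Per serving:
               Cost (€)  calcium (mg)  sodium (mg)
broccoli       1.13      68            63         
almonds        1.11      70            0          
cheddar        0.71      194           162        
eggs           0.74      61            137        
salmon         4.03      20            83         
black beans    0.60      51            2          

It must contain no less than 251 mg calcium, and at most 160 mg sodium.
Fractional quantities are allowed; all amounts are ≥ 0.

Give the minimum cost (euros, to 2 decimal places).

Let x1 = servings of broccoli, x2 = servings of almonds, x3 = servings of cheddar, x4 = servings of eggs, x5 = servings of salmon, x6 = servings of black beans.
Minimize 1.13x1 + 1.11x2 + 0.71x3 + 0.74x4 + 4.03x5 + 0.6x6 subject to:
  68x1 + 70x2 + 194x3 + 61x4 + 20x5 + 51x6 ≥ 251   (calcium)
  63x1 + 162x3 + 137x4 + 83x5 + 2x6 ≤ 160   (sodium)
  x1, x2, x3, x4, x5, x6 ≥ 0.
The minimum-cost mix takes nothing from broccoli, almonds, eggs, salmon — only cheddar, black beans. Binding constraints: calcium and sodium.
Solving gives x3 = 0.9726, x6 = 1.222.
Hence cost = 0.71·0.9726 + 0.6·1.222 = €1.4237.

€1.42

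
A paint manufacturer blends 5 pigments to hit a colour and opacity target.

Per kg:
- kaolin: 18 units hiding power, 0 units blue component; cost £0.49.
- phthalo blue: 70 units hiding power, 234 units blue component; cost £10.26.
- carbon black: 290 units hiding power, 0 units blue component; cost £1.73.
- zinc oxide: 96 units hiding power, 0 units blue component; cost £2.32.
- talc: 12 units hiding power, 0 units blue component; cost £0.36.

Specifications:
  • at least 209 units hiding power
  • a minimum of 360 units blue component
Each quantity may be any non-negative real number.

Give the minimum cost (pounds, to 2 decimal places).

£16.39

Set it up as a linear program. Let x1 = kg of kaolin, x2 = kg of phthalo blue, x3 = kg of carbon black, x4 = kg of zinc oxide, x5 = kg of talc.
Minimize 0.49x1 + 10.26x2 + 1.73x3 + 2.32x4 + 0.36x5 s.t.:
  18x1 + 70x2 + 290x3 + 96x4 + 12x5 ≥ 209   (hiding power)
  234x2 ≥ 360   (blue component)
  x1, x2, x3, x4, x5 ≥ 0.
At the optimum only phthalo blue, carbon black are positive (kaolin, zinc oxide, talc = 0). Binding constraints: hiding power and blue component.
Optimal quantities: phthalo blue = 1.5385 kg, carbon black = 0.34934 kg.
Total cost: 10.26·1.5385 + 1.73·0.34934 = 16.3894.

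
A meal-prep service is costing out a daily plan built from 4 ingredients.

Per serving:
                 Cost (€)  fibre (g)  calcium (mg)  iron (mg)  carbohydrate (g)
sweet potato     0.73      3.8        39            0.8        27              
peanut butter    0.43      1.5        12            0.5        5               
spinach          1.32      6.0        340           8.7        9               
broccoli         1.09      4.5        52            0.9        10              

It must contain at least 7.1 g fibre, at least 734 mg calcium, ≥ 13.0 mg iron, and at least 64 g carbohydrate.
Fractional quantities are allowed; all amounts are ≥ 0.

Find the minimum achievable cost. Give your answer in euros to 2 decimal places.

This is a linear program. Let x1 = servings of sweet potato, x2 = servings of peanut butter, x3 = servings of spinach, x4 = servings of broccoli.
min 0.73x1 + 0.43x2 + 1.32x3 + 1.09x4 subject to:
  3.8x1 + 1.5x2 + 6x3 + 4.5x4 ≥ 7.1   (fibre)
  39x1 + 12x2 + 340x3 + 52x4 ≥ 734   (calcium)
  0.8x1 + 0.5x2 + 8.7x3 + 0.9x4 ≥ 13   (iron)
  27x1 + 5x2 + 9x3 + 10x4 ≥ 64   (carbohydrate)
  x1, x2, x3, x4 ≥ 0.
At the optimum only sweet potato, spinach are positive (peanut butter, broccoli = 0). The calcium and carbohydrate requirements are met with equality.
So sweet potato = 1.716 servings, spinach = 1.962 servings.
Objective = 0.73·1.716 + 1.32·1.962 = 3.8425.

€3.84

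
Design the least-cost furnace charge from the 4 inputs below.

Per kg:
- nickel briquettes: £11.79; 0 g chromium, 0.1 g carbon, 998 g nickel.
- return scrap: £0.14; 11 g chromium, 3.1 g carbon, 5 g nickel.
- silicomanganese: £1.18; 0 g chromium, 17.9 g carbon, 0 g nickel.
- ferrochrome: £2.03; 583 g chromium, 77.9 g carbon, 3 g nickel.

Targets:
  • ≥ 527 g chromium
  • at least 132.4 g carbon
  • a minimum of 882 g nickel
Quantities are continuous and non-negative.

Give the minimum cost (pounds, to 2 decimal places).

Set it up as a linear program. Let x1 = kg of nickel briquettes, x2 = kg of return scrap, x3 = kg of silicomanganese, x4 = kg of ferrochrome.
min 11.79x1 + 0.14x2 + 1.18x3 + 2.03x4 subject to:
  11x2 + 583x4 ≥ 527   (chromium)
  0.1x1 + 3.1x2 + 17.9x3 + 77.9x4 ≥ 132.4   (carbon)
  998x1 + 5x2 + 3x4 ≥ 882   (nickel)
  x1, x2, x3, x4 ≥ 0.
At the optimum only nickel briquettes, ferrochrome are positive (return scrap, silicomanganese = 0). Binding constraints: carbon and nickel.
Optimal quantities: nickel briquettes = 0.8787 kg, ferrochrome = 1.698 kg.
Total cost: 11.79·0.8787 + 2.03·1.698 = 13.8068.

£13.81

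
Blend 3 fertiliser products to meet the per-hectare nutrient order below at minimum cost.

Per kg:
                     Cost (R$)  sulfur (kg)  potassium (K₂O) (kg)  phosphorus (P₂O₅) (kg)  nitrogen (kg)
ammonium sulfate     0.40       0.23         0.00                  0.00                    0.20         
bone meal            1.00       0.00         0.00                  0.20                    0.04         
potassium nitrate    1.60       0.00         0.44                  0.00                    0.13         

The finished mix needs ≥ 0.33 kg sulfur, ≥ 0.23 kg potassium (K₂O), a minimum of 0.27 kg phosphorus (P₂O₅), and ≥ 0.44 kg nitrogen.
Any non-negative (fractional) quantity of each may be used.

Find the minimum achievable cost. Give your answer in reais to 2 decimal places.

Treat it as an LP. Let x1 = kg of ammonium sulfate, x2 = kg of bone meal, x3 = kg of potassium nitrate.
Minimize 0.4x1 + 1x2 + 1.6x3 with:
  0.23x1 ≥ 0.33   (sulfur)
  0.44x3 ≥ 0.23   (potassium (K₂O))
  0.2x2 ≥ 0.27   (phosphorus (P₂O₅))
  0.2x1 + 0.04x2 + 0.13x3 ≥ 0.44   (nitrogen)
  x1, x2, x3 ≥ 0.
All 3 inputs are positive at the optimum. The potassium (K₂O), phosphorus (P₂O₅), nitrogen requirements are met with equality.
Optimal quantities: ammonium sulfate = 1.59 kg, bone meal = 1.35 kg, potassium nitrate = 0.5227 kg.
Objective = 0.4·1.59 + 1·1.35 + 1.6·0.5227 = 2.8223.

R$2.82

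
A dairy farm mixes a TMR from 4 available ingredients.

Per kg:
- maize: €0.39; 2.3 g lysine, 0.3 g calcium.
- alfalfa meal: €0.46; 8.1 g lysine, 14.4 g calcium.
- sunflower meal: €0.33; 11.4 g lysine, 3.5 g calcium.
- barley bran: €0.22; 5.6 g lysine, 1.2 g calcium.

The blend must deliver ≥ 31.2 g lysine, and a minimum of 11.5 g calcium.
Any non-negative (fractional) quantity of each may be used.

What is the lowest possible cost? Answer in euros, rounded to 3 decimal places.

Let x1 = kg of maize, x2 = kg of alfalfa meal, x3 = kg of sunflower meal, x4 = kg of barley bran.
Minimise 0.39x1 + 0.46x2 + 0.33x3 + 0.22x4 s.t.:
  2.3x1 + 8.1x2 + 11.4x3 + 5.6x4 ≥ 31.2   (lysine)
  0.3x1 + 14.4x2 + 3.5x3 + 1.2x4 ≥ 11.5   (calcium)
  x1, x2, x3, x4 ≥ 0.
The optimal basis is {alfalfa meal, sunflower meal}; maize, barley bran drop out. Binding constraints: lysine and calcium.
So alfalfa meal = 0.16125 kg, sunflower meal = 2.6223 kg.
Objective = 0.46·0.16125 + 0.33·2.6223 = 0.93953.

€0.940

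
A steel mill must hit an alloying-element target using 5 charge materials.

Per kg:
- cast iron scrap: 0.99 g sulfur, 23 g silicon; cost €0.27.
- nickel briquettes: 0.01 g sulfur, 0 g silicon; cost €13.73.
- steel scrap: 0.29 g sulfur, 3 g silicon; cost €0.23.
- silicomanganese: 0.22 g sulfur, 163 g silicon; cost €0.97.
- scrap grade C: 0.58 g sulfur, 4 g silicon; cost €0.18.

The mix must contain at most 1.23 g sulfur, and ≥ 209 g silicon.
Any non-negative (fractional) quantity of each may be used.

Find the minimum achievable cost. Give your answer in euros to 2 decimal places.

€1.24

This is a linear program. Let x1 = kg of cast iron scrap, x2 = kg of nickel briquettes, x3 = kg of steel scrap, x4 = kg of silicomanganese, x5 = kg of scrap grade C.
min 0.27x1 + 13.73x2 + 0.23x3 + 0.97x4 + 0.18x5 with:
  0.99x1 + 0.01x2 + 0.29x3 + 0.22x4 + 0.58x5 ≤ 1.23   (sulfur)
  23x1 + 3x3 + 163x4 + 4x5 ≥ 209   (silicon)
  x1, x2, x3, x4, x5 ≥ 0.
The minimum-cost mix takes nothing from cast iron scrap, nickel briquettes, steel scrap, scrap grade C — only silicomanganese. Binding constraint: silicon.
Solving gives x4 = 1.282.
Hence cost = 0.97·1.282 = €1.2435.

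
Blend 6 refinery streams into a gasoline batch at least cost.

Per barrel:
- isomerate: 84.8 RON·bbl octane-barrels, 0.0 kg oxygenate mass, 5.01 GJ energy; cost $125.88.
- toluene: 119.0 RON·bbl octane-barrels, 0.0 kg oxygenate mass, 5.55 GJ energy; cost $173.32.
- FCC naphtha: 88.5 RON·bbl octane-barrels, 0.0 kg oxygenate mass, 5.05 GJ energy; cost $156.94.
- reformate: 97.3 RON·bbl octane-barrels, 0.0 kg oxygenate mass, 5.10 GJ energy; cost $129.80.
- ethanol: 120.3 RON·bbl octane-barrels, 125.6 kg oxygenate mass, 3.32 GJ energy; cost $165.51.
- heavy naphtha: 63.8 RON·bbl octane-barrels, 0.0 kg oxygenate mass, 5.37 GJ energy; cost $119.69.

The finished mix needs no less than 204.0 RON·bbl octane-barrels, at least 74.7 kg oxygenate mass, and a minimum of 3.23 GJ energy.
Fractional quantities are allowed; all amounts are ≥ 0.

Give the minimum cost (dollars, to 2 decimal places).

$275.13

Set it up as a linear program. Let x1 = barrels of isomerate, x2 = barrels of toluene, x3 = barrels of FCC naphtha, x4 = barrels of reformate, x5 = barrels of ethanol, x6 = barrels of heavy naphtha.
min 125.88x1 + 173.32x2 + 156.94x3 + 129.8x4 + 165.51x5 + 119.69x6 s.t.:
  84.8x1 + 119x2 + 88.5x3 + 97.3x4 + 120.3x5 + 63.8x6 ≥ 204   (octane-barrels)
  125.6x5 ≥ 74.7   (oxygenate mass)
  5.01x1 + 5.55x2 + 5.05x3 + 5.1x4 + 3.32x5 + 5.37x6 ≥ 3.23   (energy)
  x1, x2, x3, x4, x5, x6 ≥ 0.
At the optimum only reformate, ethanol are positive (isomerate, toluene, FCC naphtha, heavy naphtha = 0). The octane-barrels and oxygenate mass requirements are met with equality.
So reformate = 1.3613 barrels, ethanol = 0.59475 barrels.
Cost = 129.8·1.3613 + 165.51·0.59475 = 275.1338.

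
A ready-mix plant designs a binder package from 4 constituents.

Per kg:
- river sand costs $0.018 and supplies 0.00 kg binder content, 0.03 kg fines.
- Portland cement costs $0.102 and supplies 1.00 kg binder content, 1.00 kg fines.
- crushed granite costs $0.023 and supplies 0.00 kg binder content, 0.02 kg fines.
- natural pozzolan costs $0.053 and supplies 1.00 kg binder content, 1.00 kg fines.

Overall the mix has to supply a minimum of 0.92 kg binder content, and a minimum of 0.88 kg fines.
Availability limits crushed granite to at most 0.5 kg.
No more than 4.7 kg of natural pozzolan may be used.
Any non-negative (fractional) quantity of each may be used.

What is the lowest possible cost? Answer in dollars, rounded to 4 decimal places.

$0.0488

Let x1 = kg of river sand, x2 = kg of Portland cement, x3 = kg of crushed granite, x4 = kg of natural pozzolan.
min 0.018x1 + 0.102x2 + 0.023x3 + 0.053x4 subject to:
  1x2 + 1x4 ≥ 0.92   (binder content)
  0.03x1 + 1x2 + 0.02x3 + 1x4 ≥ 0.88   (fines)
  x3 ≤ 0.5
  x4 ≤ 4.7
  x1, x2, x3, x4 ≥ 0.
The optimal basis is {natural pozzolan}; river sand, Portland cement, crushed granite drop out. Binding constraint: binder content.
So natural pozzolan = 0.92 kg.
Hence cost = 0.053·0.92 = $0.048760.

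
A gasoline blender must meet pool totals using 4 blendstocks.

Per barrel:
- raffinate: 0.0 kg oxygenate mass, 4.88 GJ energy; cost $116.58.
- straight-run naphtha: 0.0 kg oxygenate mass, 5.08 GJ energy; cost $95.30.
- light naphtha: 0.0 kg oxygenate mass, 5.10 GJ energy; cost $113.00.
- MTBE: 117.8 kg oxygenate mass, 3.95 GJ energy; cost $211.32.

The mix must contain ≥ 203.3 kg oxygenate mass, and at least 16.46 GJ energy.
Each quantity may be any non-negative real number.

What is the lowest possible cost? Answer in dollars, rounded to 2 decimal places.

Set it up as a linear program. Let x1 = barrels of raffinate, x2 = barrels of straight-run naphtha, x3 = barrels of light naphtha, x4 = barrels of MTBE.
Minimise 116.58x1 + 95.3x2 + 113x3 + 211.32x4 with:
  117.8x4 ≥ 203.3   (oxygenate mass)
  4.88x1 + 5.08x2 + 5.1x3 + 3.95x4 ≥ 16.46   (energy)
  x1, x2, x3, x4 ≥ 0.
The minimum-cost mix takes nothing from raffinate, light naphtha — only straight-run naphtha, MTBE. There the oxygenate mass and energy constraints are tight.
Solving gives x2 = 1.89824, x4 = 1.72581.
Objective = 95.3·1.89824 + 211.32·1.72581 = 545.6004.

$545.60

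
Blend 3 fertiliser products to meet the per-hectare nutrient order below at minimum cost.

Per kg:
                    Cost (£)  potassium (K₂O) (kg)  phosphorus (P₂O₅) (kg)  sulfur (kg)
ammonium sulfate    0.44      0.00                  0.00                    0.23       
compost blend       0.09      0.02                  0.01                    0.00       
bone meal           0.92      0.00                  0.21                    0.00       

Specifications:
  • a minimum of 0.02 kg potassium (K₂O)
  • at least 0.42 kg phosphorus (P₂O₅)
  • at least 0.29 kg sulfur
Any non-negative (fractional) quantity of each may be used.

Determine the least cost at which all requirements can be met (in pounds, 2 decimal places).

Let x1 = kg of ammonium sulfate, x2 = kg of compost blend, x3 = kg of bone meal.
Minimize 0.44x1 + 0.09x2 + 0.92x3 subject to:
  0.02x2 ≥ 0.02   (potassium (K₂O))
  0.01x2 + 0.21x3 ≥ 0.42   (phosphorus (P₂O₅))
  0.23x1 ≥ 0.29   (sulfur)
  x1, x2, x3 ≥ 0.
All 3 inputs are positive at the optimum. There the potassium (K₂O), phosphorus (P₂O₅), sulfur constraints are tight.
Optimal quantities: ammonium sulfate = 1.261 kg, compost blend = 1 kg, bone meal = 1.952 kg.
Total cost: 0.44·1.261 + 0.09·1 + 0.92·1.952 = 2.4407.

£2.44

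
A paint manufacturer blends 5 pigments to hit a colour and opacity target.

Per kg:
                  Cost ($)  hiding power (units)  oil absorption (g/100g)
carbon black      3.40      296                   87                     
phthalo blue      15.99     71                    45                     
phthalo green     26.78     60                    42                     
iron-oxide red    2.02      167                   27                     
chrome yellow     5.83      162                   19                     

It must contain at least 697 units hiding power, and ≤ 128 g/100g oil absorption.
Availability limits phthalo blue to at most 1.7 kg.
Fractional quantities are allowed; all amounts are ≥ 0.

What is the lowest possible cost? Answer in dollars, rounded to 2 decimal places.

$8.36

Set it up as a linear program. Let x1 = kg of carbon black, x2 = kg of phthalo blue, x3 = kg of phthalo green, x4 = kg of iron-oxide red, x5 = kg of chrome yellow.
Minimize 3.4x1 + 15.99x2 + 26.78x3 + 2.02x4 + 5.83x5 s.t.:
  296x1 + 71x2 + 60x3 + 167x4 + 162x5 ≥ 697   (hiding power)
  87x1 + 45x2 + 42x3 + 27x4 + 19x5 ≤ 128   (oil absorption)
  x2 ≤ 1.7
  x1, x2, x3, x4, x5 ≥ 0.
At the optimum only carbon black, iron-oxide red are positive (phthalo blue, phthalo green, chrome yellow = 0). There the hiding power and oil absorption constraints are tight.
Solving gives x1 = 0.3912, x4 = 3.48.
Objective = 3.4·0.3912 + 2.02·3.48 = 8.3597.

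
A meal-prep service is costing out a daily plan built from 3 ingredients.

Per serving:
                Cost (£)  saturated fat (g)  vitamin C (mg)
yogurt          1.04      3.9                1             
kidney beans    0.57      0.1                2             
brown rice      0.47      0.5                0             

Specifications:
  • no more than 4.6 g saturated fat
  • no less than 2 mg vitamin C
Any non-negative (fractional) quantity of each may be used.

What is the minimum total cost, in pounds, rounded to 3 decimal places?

£0.570

Set it up as a linear program. Let x1 = servings of yogurt, x2 = servings of kidney beans, x3 = servings of brown rice.
min 1.04x1 + 0.57x2 + 0.47x3 s.t.:
  3.9x1 + 0.1x2 + 0.5x3 ≤ 4.6   (saturated fat)
  1x1 + 2x2 ≥ 2   (vitamin C)
  x1, x2, x3 ≥ 0.
At the optimum only kidney beans is positive (yogurt, brown rice = 0). Binding constraint: vitamin C.
Solving gives x2 = 1.
Cost = 0.57·1 = 0.57000.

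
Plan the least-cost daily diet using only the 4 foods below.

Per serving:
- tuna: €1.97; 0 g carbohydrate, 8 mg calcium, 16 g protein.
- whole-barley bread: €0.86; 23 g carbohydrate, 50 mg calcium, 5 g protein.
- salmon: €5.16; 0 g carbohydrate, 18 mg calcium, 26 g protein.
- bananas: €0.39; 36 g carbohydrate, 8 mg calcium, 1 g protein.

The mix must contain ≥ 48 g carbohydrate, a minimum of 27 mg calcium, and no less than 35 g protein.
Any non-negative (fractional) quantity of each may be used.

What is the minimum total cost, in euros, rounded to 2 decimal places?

Set it up as a linear program. Let x1 = servings of tuna, x2 = servings of whole-barley bread, x3 = servings of salmon, x4 = servings of bananas.
min 1.97x1 + 0.86x2 + 5.16x3 + 0.39x4 with:
  23x2 + 36x4 ≥ 48   (carbohydrate)
  8x1 + 50x2 + 18x3 + 8x4 ≥ 27   (calcium)
  16x1 + 5x2 + 26x3 + 1x4 ≥ 35   (protein)
  x1, x2, x3, x4 ≥ 0.
The optimal basis is {tuna, bananas}; whole-barley bread, salmon drop out. The carbohydrate and protein requirements are met with equality.
That vertex is x1 = 2.1042, x4 = 1.3333.
Total cost: 1.97·2.1042 + 0.39·1.3333 = 4.6653.

€4.67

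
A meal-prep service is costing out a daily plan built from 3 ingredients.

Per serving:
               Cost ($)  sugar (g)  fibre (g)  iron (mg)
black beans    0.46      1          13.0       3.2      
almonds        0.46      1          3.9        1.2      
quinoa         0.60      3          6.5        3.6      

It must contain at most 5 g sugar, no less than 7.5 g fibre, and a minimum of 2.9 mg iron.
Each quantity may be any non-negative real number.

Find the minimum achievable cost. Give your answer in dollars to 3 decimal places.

$0.417

This is a linear program. Let x1 = servings of black beans, x2 = servings of almonds, x3 = servings of quinoa.
Minimise 0.46x1 + 0.46x2 + 0.6x3 with:
  1x1 + 1x2 + 3x3 ≤ 5   (sugar)
  13x1 + 3.9x2 + 6.5x3 ≥ 7.5   (fibre)
  3.2x1 + 1.2x2 + 3.6x3 ≥ 2.9   (iron)
  x1, x2, x3 ≥ 0.
The minimum-cost mix takes nothing from almonds, quinoa — only black beans. There the iron constraint is tight.
That vertex is x1 = 0.9062.
Cost = 0.46·0.9062 = 0.41685.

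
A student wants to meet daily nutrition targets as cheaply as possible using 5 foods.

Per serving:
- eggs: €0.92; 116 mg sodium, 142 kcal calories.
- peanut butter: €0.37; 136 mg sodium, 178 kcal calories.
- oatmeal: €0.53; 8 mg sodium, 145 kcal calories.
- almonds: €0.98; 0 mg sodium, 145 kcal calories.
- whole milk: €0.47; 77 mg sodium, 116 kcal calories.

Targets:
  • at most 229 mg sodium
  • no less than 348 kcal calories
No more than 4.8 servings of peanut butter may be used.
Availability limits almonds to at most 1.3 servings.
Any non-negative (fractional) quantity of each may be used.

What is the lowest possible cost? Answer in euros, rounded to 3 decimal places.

Let x1 = servings of eggs, x2 = servings of peanut butter, x3 = servings of oatmeal, x4 = servings of almonds, x5 = servings of whole milk.
min 0.92x1 + 0.37x2 + 0.53x3 + 0.98x4 + 0.47x5 with:
  116x1 + 136x2 + 8x3 + 77x5 ≤ 229   (sodium)
  142x1 + 178x2 + 145x3 + 145x4 + 116x5 ≥ 348   (calories)
  x2 ≤ 4.8
  x4 ≤ 1.3
  x1, x2, x3, x4, x5 ≥ 0.
The cheapest feasible vertex uses only peanut butter, oatmeal; eggs, almonds, whole milk are not used. The sodium and calories requirements are met with equality.
So peanut butter = 1.6627 servings, oatmeal = 0.35888 servings.
Hence cost = 0.37·1.6627 + 0.53·0.35888 = €0.80541.

€0.805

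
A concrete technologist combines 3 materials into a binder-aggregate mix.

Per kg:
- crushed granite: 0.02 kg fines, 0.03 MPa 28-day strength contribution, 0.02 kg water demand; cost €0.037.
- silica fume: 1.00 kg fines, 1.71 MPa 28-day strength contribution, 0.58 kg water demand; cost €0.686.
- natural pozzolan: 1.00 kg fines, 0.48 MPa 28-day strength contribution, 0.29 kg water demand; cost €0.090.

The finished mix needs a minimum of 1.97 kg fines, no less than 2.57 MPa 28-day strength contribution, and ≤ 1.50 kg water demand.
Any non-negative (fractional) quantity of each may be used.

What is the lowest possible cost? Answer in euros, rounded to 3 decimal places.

€0.524

This is a linear program. Let x1 = kg of crushed granite, x2 = kg of silica fume, x3 = kg of natural pozzolan.
Minimize 0.037x1 + 0.686x2 + 0.09x3 s.t.:
  0.02x1 + 1x2 + 1x3 ≥ 1.97   (fines)
  0.03x1 + 1.71x2 + 0.48x3 ≥ 2.57   (28-day strength contribution)
  0.02x1 + 0.58x2 + 0.29x3 ≤ 1.5   (water demand)
  x1, x2, x3 ≥ 0.
The optimal basis is {silica fume, natural pozzolan}; crushed granite drops out. The 28-day strength contribution and water demand requirements are met with equality.
Optimal quantities: silica fume = 0.1163 kg, natural pozzolan = 4.94 kg.
Objective = 0.686·0.1163 + 0.09·4.94 = 0.52438.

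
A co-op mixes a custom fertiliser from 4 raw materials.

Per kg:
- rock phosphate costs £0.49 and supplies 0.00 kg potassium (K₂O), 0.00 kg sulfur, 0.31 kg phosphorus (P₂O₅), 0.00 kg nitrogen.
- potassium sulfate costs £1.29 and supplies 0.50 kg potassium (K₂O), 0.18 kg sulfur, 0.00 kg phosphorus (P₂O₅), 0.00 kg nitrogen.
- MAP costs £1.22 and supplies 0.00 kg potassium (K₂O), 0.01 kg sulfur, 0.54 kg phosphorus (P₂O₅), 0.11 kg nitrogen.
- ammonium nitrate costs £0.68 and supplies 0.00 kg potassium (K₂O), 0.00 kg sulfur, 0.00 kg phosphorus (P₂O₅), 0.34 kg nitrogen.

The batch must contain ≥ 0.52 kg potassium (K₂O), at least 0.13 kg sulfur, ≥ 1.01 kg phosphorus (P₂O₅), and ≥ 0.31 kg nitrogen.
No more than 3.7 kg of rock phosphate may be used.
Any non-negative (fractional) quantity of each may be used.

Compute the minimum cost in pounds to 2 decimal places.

£3.56

Let x1 = kg of rock phosphate, x2 = kg of potassium sulfate, x3 = kg of MAP, x4 = kg of ammonium nitrate.
Minimise 0.49x1 + 1.29x2 + 1.22x3 + 0.68x4 subject to:
  0.5x2 ≥ 0.52   (potassium (K₂O))
  0.18x2 + 0.01x3 ≥ 0.13   (sulfur)
  0.31x1 + 0.54x3 ≥ 1.01   (phosphorus (P₂O₅))
  0.11x3 + 0.34x4 ≥ 0.31   (nitrogen)
  x1 ≤ 3.7
  x1, x2, x3, x4 ≥ 0.
The cheapest feasible vertex uses only rock phosphate, potassium sulfate, ammonium nitrate; MAP is not used. Binding constraints: potassium (K₂O), phosphorus (P₂O₅), nitrogen.
Solving gives x1 = 3.258, x2 = 1.04, x4 = 0.9118.
Total cost: 0.49·3.258 + 1.29·1.04 + 0.68·0.9118 = 3.5580.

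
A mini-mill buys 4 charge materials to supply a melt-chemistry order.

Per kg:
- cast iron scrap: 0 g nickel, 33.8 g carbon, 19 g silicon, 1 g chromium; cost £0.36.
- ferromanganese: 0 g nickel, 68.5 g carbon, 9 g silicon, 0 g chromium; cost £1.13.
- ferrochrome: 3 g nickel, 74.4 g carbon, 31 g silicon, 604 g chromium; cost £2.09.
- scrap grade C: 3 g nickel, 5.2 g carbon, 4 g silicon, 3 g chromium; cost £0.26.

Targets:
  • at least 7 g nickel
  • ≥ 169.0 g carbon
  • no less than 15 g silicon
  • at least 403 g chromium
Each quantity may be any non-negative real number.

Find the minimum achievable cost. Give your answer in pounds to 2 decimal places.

£2.99

This is a linear program. Let x1 = kg of cast iron scrap, x2 = kg of ferromanganese, x3 = kg of ferrochrome, x4 = kg of scrap grade C.
Minimize 0.36x1 + 1.13x2 + 2.09x3 + 0.26x4 with:
  3x3 + 3x4 ≥ 7   (nickel)
  33.8x1 + 68.5x2 + 74.4x3 + 5.2x4 ≥ 169   (carbon)
  19x1 + 9x2 + 31x3 + 4x4 ≥ 15   (silicon)
  1x1 + 604x3 + 3x4 ≥ 403   (chromium)
  x1, x2, x3, x4 ≥ 0.
The optimal basis is {cast iron scrap, ferrochrome, scrap grade C}; ferromanganese drops out. Binding constraints: nickel, carbon, chromium.
Solving gives x1 = 3.303, x3 = 0.6534, x4 = 1.68.
Objective = 0.36·3.303 + 2.09·0.6534 + 0.26·1.68 = 2.9915.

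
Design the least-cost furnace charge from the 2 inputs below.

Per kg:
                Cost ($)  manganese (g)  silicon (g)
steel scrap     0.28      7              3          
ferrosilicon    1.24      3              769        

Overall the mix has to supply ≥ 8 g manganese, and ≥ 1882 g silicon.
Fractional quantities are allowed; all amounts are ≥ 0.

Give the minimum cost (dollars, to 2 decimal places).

$3.06

Let x1 = kg of steel scrap, x2 = kg of ferrosilicon.
min 0.28x1 + 1.24x2 with:
  7x1 + 3x2 ≥ 8   (manganese)
  3x1 + 769x2 ≥ 1882   (silicon)
  x1, x2 ≥ 0.
Both inputs are positive at the optimum. The manganese and silicon requirements are met with equality.
So steel scrap = 0.09416 kg, ferrosilicon = 2.447 kg.
Cost = 0.28·0.09416 + 1.24·2.447 = 3.0606.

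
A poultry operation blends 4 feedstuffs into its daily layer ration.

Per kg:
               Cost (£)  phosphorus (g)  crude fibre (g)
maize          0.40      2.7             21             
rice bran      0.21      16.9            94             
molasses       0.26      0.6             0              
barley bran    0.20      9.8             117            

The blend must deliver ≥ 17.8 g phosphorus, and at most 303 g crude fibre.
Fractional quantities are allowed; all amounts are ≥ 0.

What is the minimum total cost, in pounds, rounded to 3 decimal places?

Let x1 = kg of maize, x2 = kg of rice bran, x3 = kg of molasses, x4 = kg of barley bran.
min 0.4x1 + 0.21x2 + 0.26x3 + 0.2x4 with:
  2.7x1 + 16.9x2 + 0.6x3 + 9.8x4 ≥ 17.8   (phosphorus)
  21x1 + 94x2 + 117x4 ≤ 303   (crude fibre)
  x1, x2, x3, x4 ≥ 0.
The optimal basis is {rice bran}; maize, molasses, barley bran drop out. There the phosphorus constraint is tight.
That vertex is x2 = 1.053.
Total cost: 0.21·1.053 = 0.22113.

£0.221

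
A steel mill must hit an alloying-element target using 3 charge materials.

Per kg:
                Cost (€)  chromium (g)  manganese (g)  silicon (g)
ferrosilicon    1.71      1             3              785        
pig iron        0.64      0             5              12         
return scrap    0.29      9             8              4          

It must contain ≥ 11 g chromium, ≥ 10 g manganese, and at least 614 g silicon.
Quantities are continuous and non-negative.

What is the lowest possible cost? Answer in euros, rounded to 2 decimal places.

Let x1 = kg of ferrosilicon, x2 = kg of pig iron, x3 = kg of return scrap.
Minimize 1.71x1 + 0.64x2 + 0.29x3 subject to:
  1x1 + 9x3 ≥ 11   (chromium)
  3x1 + 5x2 + 8x3 ≥ 10   (manganese)
  785x1 + 12x2 + 4x3 ≥ 614   (silicon)
  x1, x2, x3 ≥ 0.
At the optimum only ferrosilicon, return scrap are positive (pig iron = 0). Binding constraints: chromium and silicon.
Optimal quantities: ferrosilicon = 0.7764 kg, return scrap = 1.136 kg.
Hence cost = 1.71·0.7764 + 0.29·1.136 = €1.6571.

€1.66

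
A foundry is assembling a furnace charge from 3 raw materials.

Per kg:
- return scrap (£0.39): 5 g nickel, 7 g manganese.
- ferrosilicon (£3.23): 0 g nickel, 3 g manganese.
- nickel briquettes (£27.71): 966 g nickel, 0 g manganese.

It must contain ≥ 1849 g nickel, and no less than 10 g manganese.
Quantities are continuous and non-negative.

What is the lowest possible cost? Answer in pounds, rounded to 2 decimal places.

Let x1 = kg of return scrap, x2 = kg of ferrosilicon, x3 = kg of nickel briquettes.
Minimize 0.39x1 + 3.23x2 + 27.71x3 subject to:
  5x1 + 966x3 ≥ 1849   (nickel)
  7x1 + 3x2 ≥ 10   (manganese)
  x1, x2, x3 ≥ 0.
The optimal basis is {return scrap, nickel briquettes}; ferrosilicon drops out. The nickel and manganese requirements are met with equality.
Solving gives x1 = 1.4286, x3 = 1.9067.
Cost = 0.39·1.4286 + 27.71·1.9067 = 53.3918.

£53.39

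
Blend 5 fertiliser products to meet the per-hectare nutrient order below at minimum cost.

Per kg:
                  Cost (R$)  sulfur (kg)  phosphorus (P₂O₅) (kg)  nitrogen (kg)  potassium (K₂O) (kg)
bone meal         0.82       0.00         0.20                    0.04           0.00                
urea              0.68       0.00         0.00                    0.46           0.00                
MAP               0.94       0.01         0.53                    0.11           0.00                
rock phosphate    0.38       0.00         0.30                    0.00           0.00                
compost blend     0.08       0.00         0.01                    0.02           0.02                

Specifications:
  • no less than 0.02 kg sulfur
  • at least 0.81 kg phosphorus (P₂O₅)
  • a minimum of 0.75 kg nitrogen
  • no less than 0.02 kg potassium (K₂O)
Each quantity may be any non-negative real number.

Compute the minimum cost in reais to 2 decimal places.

R$2.71

Set it up as a linear program. Let x1 = kg of bone meal, x2 = kg of urea, x3 = kg of MAP, x4 = kg of rock phosphate, x5 = kg of compost blend.
min 0.82x1 + 0.68x2 + 0.94x3 + 0.38x4 + 0.08x5 with:
  0.01x3 ≥ 0.02   (sulfur)
  0.2x1 + 0.53x3 + 0.3x4 + 0.01x5 ≥ 0.81   (phosphorus (P₂O₅))
  0.04x1 + 0.46x2 + 0.11x3 + 0.02x5 ≥ 0.75   (nitrogen)
  0.02x5 ≥ 0.02   (potassium (K₂O))
  x1, x2, x3, x4, x5 ≥ 0.
The optimal basis is {urea, MAP, compost blend}; bone meal, rock phosphate drop out. Binding constraints: sulfur, nitrogen, potassium (K₂O).
Optimal quantities: urea = 1.109 kg, MAP = 2 kg, compost blend = 1 kg.
Hence cost = 0.68·1.109 + 0.94·2 + 0.08·1 = R$2.7141.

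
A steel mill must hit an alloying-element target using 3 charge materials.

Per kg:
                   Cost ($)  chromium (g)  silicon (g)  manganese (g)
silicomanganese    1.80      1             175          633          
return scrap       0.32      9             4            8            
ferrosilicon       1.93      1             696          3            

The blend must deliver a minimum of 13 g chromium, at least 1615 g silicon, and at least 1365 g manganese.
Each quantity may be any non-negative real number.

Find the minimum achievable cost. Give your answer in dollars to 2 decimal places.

Let x1 = kg of silicomanganese, x2 = kg of return scrap, x3 = kg of ferrosilicon.
min 1.8x1 + 0.32x2 + 1.93x3 with:
  1x1 + 9x2 + 1x3 ≥ 13   (chromium)
  175x1 + 4x2 + 696x3 ≥ 1615   (silicon)
  633x1 + 8x2 + 3x3 ≥ 1365   (manganese)
  x1, x2, x3 ≥ 0.
All 3 inputs are positive at the optimum. There the chromium, silicon, manganese constraints are tight.
So silicomanganese = 2.135 kg, return scrap = 1.01 kg, ferrosilicon = 1.778 kg.
Hence cost = 1.8·2.135 + 0.32·1.01 + 1.93·1.778 = $7.5977.

$7.60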